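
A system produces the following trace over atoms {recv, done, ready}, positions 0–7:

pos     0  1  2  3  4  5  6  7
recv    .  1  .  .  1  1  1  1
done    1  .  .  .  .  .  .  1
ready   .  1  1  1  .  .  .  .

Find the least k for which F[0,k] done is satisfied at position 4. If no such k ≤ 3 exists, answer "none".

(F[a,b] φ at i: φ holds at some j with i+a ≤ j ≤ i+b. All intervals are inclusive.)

Scan j = 4,5,… for done:
  j=4: fails
  j=5: fails
  j=6: fails
  j=7: holds
First hit at j=7, so smallest k = 7-4 = 3.

3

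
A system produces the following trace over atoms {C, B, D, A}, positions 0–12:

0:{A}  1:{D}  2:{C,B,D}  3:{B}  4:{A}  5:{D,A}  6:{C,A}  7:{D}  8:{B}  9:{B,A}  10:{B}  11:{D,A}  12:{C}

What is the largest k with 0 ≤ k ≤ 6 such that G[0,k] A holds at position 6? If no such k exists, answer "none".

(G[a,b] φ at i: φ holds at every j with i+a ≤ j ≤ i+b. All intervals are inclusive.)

A must hold from j=6 onward; find where it first fails.
  j=6: holds
  j=7: fails
Holds on [6,6], so largest k = 0.

0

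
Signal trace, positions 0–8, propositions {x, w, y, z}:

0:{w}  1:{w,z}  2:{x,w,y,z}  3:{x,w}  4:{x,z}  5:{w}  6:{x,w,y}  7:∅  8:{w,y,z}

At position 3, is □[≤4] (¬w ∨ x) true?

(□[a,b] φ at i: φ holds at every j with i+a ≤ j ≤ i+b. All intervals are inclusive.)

No

Check (¬w ∨ x) at every j in [3,7]:
  j=3: true
  j=4: true
  j=5: false
  j=6: true
  j=7: true
Fails at j=5 → formula fails.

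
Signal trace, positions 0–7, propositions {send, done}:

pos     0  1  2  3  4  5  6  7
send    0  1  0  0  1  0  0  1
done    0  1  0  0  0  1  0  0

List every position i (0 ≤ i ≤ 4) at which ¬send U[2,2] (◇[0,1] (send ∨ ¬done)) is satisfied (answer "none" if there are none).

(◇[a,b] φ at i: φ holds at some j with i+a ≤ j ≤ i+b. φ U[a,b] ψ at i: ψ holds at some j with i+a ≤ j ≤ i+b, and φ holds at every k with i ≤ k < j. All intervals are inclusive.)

2

Evaluate at each i in [0,4]:
  i=0: ✗ (lhs fails at k=1 before rhs at j=2)
  i=1: ✗ (lhs fails at k=1 before rhs at j=3)
  i=2: ✓ (rhs at j=4; lhs holds on [2,3])
  i=3: ✗ (lhs fails at k=4 before rhs at j=5)
  i=4: ✗ (lhs fails at k=4 before rhs at j=6)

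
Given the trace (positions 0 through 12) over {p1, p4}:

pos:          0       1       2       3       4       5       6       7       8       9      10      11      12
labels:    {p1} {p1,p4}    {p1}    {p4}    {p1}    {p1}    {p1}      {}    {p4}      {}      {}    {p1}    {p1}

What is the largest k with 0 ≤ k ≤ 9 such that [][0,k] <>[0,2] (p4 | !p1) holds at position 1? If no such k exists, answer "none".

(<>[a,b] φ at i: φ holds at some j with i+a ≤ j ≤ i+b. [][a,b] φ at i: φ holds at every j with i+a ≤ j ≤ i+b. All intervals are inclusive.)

<>[0,2] (p4 | !p1) must hold from j=1 onward; find where it first fails.
  j=1: holds
  j=2: holds
  j=3: holds
  j=4: fails
Holds on [1,3], so largest k = 2.

2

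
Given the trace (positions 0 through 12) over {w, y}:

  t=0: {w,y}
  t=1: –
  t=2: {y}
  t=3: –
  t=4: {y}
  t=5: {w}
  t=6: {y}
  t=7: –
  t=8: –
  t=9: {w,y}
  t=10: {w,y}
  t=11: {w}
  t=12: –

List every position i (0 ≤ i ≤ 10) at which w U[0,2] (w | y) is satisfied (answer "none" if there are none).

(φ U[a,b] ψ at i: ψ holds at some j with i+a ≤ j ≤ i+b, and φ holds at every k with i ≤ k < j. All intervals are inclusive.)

0, 2, 4, 5, 6, 9, 10

Evaluate at each i in [0,10]:
  i=0: ✓ (rhs at j=0)
  i=1: ✗ (lhs fails at k=1 before rhs at j=2)
  i=2: ✓ (rhs at j=2)
  i=3: ✗ (lhs fails at k=3 before rhs at j=4)
  i=4: ✓ (rhs at j=4)
  i=5: ✓ (rhs at j=5)
  i=6: ✓ (rhs at j=6)
  i=7: ✗ (lhs fails at k=7 before rhs at j=9)
  i=8: ✗ (lhs fails at k=8 before rhs at j=9)
  i=9: ✓ (rhs at j=9)
  i=10: ✓ (rhs at j=10)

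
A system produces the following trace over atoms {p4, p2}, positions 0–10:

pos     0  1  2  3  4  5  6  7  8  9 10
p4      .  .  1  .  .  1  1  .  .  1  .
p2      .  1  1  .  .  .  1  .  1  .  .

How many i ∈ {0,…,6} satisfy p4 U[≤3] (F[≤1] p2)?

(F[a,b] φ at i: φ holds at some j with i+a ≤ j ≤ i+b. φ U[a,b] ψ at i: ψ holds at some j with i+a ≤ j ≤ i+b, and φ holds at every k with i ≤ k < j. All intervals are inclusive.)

5

Evaluate at each i in [0,6]:
  i=0: ✓ (rhs at j=0)
  i=1: ✓ (rhs at j=1)
  i=2: ✓ (rhs at j=2)
  i=3: ✗ (lhs fails at k=3 before rhs at j=5)
  i=4: ✗ (lhs fails at k=4 before rhs at j=5)
  i=5: ✓ (rhs at j=5)
  i=6: ✓ (rhs at j=6)
Positions where it holds: {0, 1, 2, 5, 6} → 5.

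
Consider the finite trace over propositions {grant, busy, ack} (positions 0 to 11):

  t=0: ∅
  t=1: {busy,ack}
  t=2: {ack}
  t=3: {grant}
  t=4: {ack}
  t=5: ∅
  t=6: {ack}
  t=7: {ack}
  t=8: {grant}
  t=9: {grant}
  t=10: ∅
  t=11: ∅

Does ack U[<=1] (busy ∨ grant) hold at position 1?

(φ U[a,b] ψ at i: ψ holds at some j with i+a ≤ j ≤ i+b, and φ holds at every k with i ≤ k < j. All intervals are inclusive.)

Need some j in [1,2] with (busy ∨ grant), and ack at every k in [1,j-1].
  j=1: (busy ∨ grant) holds; no prefix to check → satisfied.

Yes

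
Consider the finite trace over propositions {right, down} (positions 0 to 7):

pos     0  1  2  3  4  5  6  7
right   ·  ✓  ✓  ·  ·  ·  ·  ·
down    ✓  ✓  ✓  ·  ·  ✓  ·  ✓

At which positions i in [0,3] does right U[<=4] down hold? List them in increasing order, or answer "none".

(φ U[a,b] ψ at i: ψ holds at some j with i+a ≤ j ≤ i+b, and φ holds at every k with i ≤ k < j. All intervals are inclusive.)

0, 1, 2

Evaluate at each i in [0,3]:
  i=0: ✓ (rhs at j=0)
  i=1: ✓ (rhs at j=1)
  i=2: ✓ (rhs at j=2)
  i=3: ✗ (lhs fails at k=3 before rhs at j=5)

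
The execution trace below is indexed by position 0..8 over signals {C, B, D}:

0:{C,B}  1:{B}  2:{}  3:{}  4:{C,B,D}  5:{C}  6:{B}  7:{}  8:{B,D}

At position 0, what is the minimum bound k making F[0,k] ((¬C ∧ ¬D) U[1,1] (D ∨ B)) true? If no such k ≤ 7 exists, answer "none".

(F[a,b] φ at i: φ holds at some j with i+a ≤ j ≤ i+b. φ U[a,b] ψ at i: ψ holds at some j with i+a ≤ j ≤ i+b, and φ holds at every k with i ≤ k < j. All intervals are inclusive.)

Scan j = 0,1,… for ((¬C ∧ ¬D) U[1,1] (D ∨ B)):
  j=0: fails
  j=1: fails
  j=2: fails
  j=3: holds
First hit at j=3, so smallest k = 3-0 = 3.

3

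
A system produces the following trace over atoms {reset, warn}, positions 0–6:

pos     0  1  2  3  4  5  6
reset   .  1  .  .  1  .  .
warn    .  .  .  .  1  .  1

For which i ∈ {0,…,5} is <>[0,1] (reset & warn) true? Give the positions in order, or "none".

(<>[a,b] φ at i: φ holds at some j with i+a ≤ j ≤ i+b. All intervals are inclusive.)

Evaluate at each i in [0,5]:
  i=0: ✗ (none in [0,1])
  i=1: ✗ (none in [1,2])
  i=2: ✗ (none in [2,3])
  i=3: ✓ (witness j=4)
  i=4: ✓ (witness j=4)
  i=5: ✗ (none in [5,6])

3, 4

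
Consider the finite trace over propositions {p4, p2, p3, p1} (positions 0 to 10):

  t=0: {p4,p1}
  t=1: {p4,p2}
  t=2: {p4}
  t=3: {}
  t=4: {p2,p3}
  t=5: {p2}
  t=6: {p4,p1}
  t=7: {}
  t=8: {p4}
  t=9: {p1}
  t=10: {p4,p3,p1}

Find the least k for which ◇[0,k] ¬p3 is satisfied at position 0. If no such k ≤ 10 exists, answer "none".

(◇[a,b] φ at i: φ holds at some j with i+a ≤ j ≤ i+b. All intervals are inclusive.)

0

Scan j = 0,1,… for ¬p3:
  j=0: holds
First hit at j=0, so smallest k = 0-0 = 0.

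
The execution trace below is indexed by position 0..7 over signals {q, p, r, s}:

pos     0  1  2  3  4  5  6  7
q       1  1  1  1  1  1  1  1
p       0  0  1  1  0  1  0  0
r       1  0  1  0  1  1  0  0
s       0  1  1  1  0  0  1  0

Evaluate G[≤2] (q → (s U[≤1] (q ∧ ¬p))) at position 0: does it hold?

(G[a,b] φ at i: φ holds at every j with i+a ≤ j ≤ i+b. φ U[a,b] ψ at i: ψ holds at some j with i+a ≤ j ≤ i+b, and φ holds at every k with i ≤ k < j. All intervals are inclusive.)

Check (q → (s U[≤1] (q ∧ ¬p))) at every j in [0,2]:
  j=0: antecedent true; consequent holds → ✓
  j=1: antecedent true; consequent holds → ✓
  j=2: antecedent true; consequent fails → ✗
Fails at j=2 → formula fails.

No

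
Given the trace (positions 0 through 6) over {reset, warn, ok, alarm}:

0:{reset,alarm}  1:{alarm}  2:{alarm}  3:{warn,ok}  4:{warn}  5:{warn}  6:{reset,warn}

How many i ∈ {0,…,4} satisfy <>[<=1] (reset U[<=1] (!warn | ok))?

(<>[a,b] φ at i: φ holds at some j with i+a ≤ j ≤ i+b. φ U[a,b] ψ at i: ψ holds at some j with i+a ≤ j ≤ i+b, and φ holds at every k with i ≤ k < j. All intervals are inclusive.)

Evaluate at each i in [0,4]:
  i=0: ✓ (witness j=0)
  i=1: ✓ (witness j=1)
  i=2: ✓ (witness j=2)
  i=3: ✓ (witness j=3)
  i=4: ✗ (none in [4,5])
Positions where it holds: {0, 1, 2, 3} → 4.

4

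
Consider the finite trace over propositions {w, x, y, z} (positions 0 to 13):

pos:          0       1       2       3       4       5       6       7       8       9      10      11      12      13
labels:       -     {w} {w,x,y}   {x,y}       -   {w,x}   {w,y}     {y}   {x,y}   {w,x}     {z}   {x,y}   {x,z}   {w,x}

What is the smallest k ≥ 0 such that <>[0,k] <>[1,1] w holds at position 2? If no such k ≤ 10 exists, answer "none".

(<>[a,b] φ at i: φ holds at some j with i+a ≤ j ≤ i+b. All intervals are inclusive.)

2

Scan j = 2,3,… for <>[1,1] w:
  j=2: fails
  j=3: fails
  j=4: holds
First hit at j=4, so smallest k = 4-2 = 2.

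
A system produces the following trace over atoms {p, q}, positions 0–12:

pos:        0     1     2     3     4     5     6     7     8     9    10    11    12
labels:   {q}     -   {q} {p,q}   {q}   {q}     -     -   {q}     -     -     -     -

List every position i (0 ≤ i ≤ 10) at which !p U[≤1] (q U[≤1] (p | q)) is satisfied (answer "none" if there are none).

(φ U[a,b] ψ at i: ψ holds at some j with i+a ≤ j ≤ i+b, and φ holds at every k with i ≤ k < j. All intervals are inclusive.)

Evaluate at each i in [0,10]:
  i=0: ✓ (rhs at j=0)
  i=1: ✓ (rhs at j=2; lhs holds on [1,1])
  i=2: ✓ (rhs at j=2)
  i=3: ✓ (rhs at j=3)
  i=4: ✓ (rhs at j=4)
  i=5: ✓ (rhs at j=5)
  i=6: ✗ (no rhs in [6,7])
  i=7: ✓ (rhs at j=8; lhs holds on [7,7])
  i=8: ✓ (rhs at j=8)
  i=9: ✗ (no rhs in [9,10])
  i=10: ✗ (no rhs in [10,11])

0, 1, 2, 3, 4, 5, 7, 8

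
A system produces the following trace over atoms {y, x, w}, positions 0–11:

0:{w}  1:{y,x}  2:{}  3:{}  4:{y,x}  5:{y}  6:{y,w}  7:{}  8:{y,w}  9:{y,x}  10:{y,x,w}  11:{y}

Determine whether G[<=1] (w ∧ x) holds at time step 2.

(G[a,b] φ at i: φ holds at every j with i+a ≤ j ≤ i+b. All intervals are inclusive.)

Does not hold

Check (w ∧ x) at every j in [2,3]:
  j=2: false
  j=3: false
Fails at j=2 → formula fails.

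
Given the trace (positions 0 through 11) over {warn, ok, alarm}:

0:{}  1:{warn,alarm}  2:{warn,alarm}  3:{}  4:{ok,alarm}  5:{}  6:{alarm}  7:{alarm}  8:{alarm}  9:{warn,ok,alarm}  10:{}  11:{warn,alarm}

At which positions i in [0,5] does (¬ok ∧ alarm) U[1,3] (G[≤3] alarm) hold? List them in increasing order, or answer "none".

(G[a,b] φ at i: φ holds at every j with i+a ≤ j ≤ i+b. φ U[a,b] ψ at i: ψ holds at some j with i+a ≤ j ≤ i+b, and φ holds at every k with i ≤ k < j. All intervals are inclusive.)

Evaluate at each i in [0,5]:
  i=0: ✗ (no rhs in [1,3])
  i=1: ✗ (no rhs in [2,4])
  i=2: ✗ (no rhs in [3,5])
  i=3: ✗ (lhs fails at k=3 before rhs at j=6)
  i=4: ✗ (lhs fails at k=4 before rhs at j=6)
  i=5: ✗ (lhs fails at k=5 before rhs at j=6)

none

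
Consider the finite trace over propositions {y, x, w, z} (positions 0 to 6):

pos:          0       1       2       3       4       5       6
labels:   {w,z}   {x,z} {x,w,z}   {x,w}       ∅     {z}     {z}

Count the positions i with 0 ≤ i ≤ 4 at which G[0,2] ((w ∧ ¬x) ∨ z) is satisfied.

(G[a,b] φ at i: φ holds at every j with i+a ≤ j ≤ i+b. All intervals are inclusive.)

Evaluate at each i in [0,4]:
  i=0: ✓ (all of [0,2])
  i=1: ✗ (fails at j=3)
  i=2: ✗ (fails at j=3)
  i=3: ✗ (fails at j=3)
  i=4: ✗ (fails at j=4)
Positions where it holds: {0} → 1.

1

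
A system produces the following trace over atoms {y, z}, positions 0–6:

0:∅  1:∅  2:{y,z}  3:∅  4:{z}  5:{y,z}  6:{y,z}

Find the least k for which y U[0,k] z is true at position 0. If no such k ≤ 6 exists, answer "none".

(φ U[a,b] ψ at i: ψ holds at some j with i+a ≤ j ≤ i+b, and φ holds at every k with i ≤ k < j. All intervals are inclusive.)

Need earliest j ≥ 0 with z, and y at every k in [0,j-1].
  j=0: rhs fails.
  j=1: rhs fails.
  j=2: rhs holds but lhs fails at k=0.
  j=3: rhs fails.
  j=4: rhs holds but lhs fails at k=0.
  j=5: rhs holds but lhs fails at k=0.
  j=6: rhs holds but lhs fails at k=0.
No witness within the range → none.

none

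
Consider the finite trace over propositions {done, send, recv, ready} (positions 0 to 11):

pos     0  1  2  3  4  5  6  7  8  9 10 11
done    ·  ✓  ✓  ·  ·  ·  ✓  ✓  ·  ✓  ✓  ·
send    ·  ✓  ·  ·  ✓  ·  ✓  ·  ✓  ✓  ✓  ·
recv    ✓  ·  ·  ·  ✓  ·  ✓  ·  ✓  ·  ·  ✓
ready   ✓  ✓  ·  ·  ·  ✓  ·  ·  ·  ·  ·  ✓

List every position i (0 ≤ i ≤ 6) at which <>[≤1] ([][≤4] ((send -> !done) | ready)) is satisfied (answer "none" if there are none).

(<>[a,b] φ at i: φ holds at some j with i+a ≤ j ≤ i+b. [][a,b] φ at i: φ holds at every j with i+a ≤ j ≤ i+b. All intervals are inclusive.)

0, 1

Evaluate at each i in [0,6]:
  i=0: ✓ (witness j=0)
  i=1: ✓ (witness j=1)
  i=2: ✗ (none in [2,3])
  i=3: ✗ (none in [3,4])
  i=4: ✗ (none in [4,5])
  i=5: ✗ (none in [5,6])
  i=6: ✗ (none in [6,7])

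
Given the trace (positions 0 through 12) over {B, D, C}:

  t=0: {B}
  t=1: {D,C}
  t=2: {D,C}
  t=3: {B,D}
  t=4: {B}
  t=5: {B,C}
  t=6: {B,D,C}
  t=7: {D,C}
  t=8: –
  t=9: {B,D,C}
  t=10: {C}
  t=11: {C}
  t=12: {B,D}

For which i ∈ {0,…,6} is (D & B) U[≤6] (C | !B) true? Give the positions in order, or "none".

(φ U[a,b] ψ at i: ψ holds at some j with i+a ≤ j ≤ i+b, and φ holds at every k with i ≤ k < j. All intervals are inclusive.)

Evaluate at each i in [0,6]:
  i=0: ✗ (lhs fails at k=0 before rhs at j=1)
  i=1: ✓ (rhs at j=1)
  i=2: ✓ (rhs at j=2)
  i=3: ✗ (lhs fails at k=4 before rhs at j=5)
  i=4: ✗ (lhs fails at k=4 before rhs at j=5)
  i=5: ✓ (rhs at j=5)
  i=6: ✓ (rhs at j=6)

1, 2, 5, 6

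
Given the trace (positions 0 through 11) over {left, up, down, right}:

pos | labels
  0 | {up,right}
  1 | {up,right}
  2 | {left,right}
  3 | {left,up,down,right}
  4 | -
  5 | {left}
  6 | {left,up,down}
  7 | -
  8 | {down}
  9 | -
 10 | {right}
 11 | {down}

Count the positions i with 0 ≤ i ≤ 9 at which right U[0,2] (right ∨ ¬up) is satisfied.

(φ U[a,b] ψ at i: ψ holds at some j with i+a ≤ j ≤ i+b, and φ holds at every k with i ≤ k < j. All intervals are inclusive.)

Evaluate at each i in [0,9]:
  i=0: ✓ (rhs at j=0)
  i=1: ✓ (rhs at j=1)
  i=2: ✓ (rhs at j=2)
  i=3: ✓ (rhs at j=3)
  i=4: ✓ (rhs at j=4)
  i=5: ✓ (rhs at j=5)
  i=6: ✗ (lhs fails at k=6 before rhs at j=7)
  i=7: ✓ (rhs at j=7)
  i=8: ✓ (rhs at j=8)
  i=9: ✓ (rhs at j=9)
Positions where it holds: {0, 1, 2, 3, 4, 5, 7, 8, 9} → 9.

9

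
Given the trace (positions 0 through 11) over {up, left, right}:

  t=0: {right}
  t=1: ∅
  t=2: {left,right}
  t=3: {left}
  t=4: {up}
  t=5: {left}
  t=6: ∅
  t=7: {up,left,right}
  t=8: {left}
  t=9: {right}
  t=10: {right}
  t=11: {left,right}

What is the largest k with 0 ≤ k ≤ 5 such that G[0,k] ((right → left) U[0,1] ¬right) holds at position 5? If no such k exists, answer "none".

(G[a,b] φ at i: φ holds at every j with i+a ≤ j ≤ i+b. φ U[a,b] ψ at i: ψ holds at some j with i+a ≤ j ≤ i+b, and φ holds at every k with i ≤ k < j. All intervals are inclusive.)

3

((right → left) U[0,1] ¬right) must hold from j=5 onward; find where it first fails.
  j=5: holds
  j=6: holds
  j=7: holds
  j=8: holds
  j=9: fails
Holds on [5,8], so largest k = 3.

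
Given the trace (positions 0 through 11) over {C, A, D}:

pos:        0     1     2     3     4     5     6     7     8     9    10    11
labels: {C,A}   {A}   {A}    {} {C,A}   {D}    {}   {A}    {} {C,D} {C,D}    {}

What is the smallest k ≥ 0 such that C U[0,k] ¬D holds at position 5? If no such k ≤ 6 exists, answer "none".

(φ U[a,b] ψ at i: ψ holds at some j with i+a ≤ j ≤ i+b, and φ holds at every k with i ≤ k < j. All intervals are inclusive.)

none

Need earliest j ≥ 5 with ¬D, and C at every k in [5,j-1].
  j=5: rhs fails.
  j=6: rhs holds but lhs fails at k=5.
  j=7: rhs holds but lhs fails at k=5.
  j=8: rhs holds but lhs fails at k=5.
  j=9: rhs fails.
  j=10: rhs fails.
  j=11: rhs holds but lhs fails at k=5.
No witness within the range → none.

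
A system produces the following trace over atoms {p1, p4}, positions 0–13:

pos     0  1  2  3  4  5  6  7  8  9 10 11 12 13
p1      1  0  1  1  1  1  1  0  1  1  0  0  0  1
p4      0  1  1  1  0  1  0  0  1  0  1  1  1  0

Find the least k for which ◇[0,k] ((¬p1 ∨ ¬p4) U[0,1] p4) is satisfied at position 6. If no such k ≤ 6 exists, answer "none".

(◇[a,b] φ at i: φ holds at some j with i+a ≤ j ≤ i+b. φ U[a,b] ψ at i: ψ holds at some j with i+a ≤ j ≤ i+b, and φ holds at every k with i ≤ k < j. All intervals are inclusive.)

Scan j = 6,7,… for ((¬p1 ∨ ¬p4) U[0,1] p4):
  j=6: fails
  j=7: holds
First hit at j=7, so smallest k = 7-6 = 1.

1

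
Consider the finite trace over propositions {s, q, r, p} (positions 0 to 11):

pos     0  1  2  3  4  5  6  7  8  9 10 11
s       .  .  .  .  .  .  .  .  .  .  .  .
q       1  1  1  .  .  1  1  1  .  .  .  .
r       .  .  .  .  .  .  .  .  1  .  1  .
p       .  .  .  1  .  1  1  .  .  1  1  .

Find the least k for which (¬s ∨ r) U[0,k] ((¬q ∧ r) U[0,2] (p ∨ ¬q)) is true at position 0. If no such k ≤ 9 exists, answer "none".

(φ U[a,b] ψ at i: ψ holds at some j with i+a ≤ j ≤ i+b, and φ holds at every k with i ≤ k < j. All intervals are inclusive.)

3

Need earliest j ≥ 0 with ((¬q ∧ r) U[0,2] (p ∨ ¬q)), and (¬s ∨ r) at every k in [0,j-1].
  j=0: rhs fails.
  j=1: rhs fails.
  j=2: rhs fails.
  j=3: rhs holds; lhs holds on [0,2]. k = 3.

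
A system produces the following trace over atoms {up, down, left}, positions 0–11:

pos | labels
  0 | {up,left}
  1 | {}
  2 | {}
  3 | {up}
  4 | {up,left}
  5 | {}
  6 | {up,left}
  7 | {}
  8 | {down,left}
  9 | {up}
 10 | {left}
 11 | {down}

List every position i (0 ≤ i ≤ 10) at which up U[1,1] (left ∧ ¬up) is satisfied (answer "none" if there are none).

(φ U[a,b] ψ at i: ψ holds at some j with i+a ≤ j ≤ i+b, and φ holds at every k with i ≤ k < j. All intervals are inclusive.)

9

Evaluate at each i in [0,10]:
  i=0: ✗ (no rhs in [1,1])
  i=1: ✗ (no rhs in [2,2])
  i=2: ✗ (no rhs in [3,3])
  i=3: ✗ (no rhs in [4,4])
  i=4: ✗ (no rhs in [5,5])
  i=5: ✗ (no rhs in [6,6])
  i=6: ✗ (no rhs in [7,7])
  i=7: ✗ (lhs fails at k=7 before rhs at j=8)
  i=8: ✗ (no rhs in [9,9])
  i=9: ✓ (rhs at j=10; lhs holds on [9,9])
  i=10: ✗ (no rhs in [11,11])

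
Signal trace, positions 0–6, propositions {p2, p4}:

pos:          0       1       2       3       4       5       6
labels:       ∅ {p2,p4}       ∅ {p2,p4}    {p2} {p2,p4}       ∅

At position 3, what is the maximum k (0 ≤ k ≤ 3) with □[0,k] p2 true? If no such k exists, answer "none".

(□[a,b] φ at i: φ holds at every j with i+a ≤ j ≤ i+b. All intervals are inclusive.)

2

p2 must hold from j=3 onward; find where it first fails.
  j=3: holds
  j=4: holds
  j=5: holds
  j=6: fails
Holds on [3,5], so largest k = 2.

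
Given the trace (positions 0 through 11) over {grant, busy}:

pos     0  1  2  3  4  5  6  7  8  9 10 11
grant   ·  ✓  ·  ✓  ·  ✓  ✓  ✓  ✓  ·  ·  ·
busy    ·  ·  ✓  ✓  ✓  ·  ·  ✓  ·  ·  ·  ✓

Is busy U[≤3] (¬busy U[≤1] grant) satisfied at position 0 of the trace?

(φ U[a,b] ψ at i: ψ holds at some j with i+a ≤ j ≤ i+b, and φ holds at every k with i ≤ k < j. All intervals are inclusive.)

True

Need some j in [0,3] with (¬busy U[≤1] grant), and busy at every k in [0,j-1].
  j=0: (¬busy U[≤1] grant) holds; no prefix to check → satisfied.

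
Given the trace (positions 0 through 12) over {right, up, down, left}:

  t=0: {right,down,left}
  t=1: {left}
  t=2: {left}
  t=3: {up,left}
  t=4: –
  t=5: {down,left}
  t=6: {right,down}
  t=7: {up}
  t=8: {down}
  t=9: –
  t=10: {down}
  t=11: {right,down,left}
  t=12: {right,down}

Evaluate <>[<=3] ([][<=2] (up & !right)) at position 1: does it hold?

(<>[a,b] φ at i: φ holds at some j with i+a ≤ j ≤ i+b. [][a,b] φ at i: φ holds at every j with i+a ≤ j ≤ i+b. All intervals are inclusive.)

Does not hold

Check [][<=2] (up & !right) at each j in [1,4]:
  j=1: fails at 1
  j=2: fails at 2
  j=3: fails at 4
  j=4: fails at 4
No position in the window satisfies it → formula fails.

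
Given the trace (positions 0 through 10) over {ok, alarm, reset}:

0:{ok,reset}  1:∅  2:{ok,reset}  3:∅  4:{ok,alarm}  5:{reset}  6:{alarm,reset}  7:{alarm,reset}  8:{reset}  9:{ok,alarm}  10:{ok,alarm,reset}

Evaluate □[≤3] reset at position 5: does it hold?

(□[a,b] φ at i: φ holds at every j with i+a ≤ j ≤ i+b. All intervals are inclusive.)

Check reset at every j in [5,8]:
  j=5: true
  j=6: true
  j=7: true
  j=8: true
All positions satisfy it → formula holds.

True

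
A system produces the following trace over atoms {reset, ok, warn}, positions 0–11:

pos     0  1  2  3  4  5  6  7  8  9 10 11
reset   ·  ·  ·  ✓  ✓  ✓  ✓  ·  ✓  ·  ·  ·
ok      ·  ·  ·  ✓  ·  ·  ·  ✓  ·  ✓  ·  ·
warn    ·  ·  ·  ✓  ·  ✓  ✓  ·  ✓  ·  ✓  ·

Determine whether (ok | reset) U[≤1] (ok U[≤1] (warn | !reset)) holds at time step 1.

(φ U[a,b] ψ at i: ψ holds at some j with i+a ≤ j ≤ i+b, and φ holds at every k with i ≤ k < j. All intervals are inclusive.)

Need some j in [1,2] with (ok U[≤1] (warn | !reset)), and (ok | reset) at every k in [1,j-1].
  j=1: (ok U[≤1] (warn | !reset)) holds; no prefix to check → satisfied.

Holds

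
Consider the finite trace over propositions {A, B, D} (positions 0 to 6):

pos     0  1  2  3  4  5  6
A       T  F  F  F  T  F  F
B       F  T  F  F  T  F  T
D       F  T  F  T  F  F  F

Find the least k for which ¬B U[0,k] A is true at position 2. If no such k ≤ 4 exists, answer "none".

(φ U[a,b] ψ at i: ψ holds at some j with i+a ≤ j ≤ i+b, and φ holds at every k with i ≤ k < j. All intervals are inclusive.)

Need earliest j ≥ 2 with A, and ¬B at every k in [2,j-1].
  j=2: rhs fails.
  j=3: rhs fails.
  j=4: rhs holds; lhs holds on [2,3]. k = 2.

2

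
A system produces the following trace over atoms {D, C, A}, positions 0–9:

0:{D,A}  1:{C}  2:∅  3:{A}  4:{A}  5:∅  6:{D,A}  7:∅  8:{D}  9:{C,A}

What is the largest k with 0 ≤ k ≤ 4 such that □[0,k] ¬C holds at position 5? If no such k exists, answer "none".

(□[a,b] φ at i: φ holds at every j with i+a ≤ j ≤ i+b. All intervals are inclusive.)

¬C must hold from j=5 onward; find where it first fails.
  j=5: holds
  j=6: holds
  j=7: holds
  j=8: holds
  j=9: fails
Holds on [5,8], so largest k = 3.

3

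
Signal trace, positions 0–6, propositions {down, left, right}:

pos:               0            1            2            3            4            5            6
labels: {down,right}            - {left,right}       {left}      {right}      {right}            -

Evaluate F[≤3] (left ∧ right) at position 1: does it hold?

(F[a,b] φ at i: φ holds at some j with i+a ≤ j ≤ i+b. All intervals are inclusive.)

Yes

Check (left ∧ right) at each j in [1,4]:
  j=1: false
  j=2: true
  j=3: false
  j=4: false
Found at j=2 → formula holds.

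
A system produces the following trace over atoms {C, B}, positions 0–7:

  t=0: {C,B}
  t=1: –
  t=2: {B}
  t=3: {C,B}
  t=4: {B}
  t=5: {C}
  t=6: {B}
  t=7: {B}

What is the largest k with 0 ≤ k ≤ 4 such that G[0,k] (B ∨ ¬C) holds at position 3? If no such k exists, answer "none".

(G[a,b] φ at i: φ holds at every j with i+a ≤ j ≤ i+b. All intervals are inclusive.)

(B ∨ ¬C) must hold from j=3 onward; find where it first fails.
  j=3: holds
  j=4: holds
  j=5: fails
Holds on [3,4], so largest k = 1.

1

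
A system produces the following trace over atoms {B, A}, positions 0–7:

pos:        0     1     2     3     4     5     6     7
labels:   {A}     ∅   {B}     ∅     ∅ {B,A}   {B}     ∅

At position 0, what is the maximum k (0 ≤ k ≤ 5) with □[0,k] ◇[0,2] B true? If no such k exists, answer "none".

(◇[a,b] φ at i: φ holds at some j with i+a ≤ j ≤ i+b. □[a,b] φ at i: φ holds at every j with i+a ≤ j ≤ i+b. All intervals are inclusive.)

5

◇[0,2] B must hold from j=0 onward; find where it first fails.
  j=0: holds
  j=1: holds
  j=2: holds
  j=3: holds
  j=4: holds
  j=5: holds
Holds through j=5; largest k = 5.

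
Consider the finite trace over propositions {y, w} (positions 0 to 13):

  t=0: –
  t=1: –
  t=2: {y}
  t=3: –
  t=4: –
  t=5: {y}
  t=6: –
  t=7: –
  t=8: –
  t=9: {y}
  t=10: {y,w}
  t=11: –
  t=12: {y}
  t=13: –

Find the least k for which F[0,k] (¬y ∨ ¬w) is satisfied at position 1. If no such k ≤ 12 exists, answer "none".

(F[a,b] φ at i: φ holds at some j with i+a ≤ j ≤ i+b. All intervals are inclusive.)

0

Scan j = 1,2,… for (¬y ∨ ¬w):
  j=1: holds
First hit at j=1, so smallest k = 1-1 = 0.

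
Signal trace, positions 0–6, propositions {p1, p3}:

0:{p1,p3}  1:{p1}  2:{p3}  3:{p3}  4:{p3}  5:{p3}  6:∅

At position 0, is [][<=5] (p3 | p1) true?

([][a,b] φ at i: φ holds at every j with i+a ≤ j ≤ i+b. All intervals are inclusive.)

Check (p3 | p1) at every j in [0,5]:
  j=0: true
  j=1: true
  j=2: true
  j=3: true
  j=4: true
  j=5: true
All positions satisfy it → formula holds.

True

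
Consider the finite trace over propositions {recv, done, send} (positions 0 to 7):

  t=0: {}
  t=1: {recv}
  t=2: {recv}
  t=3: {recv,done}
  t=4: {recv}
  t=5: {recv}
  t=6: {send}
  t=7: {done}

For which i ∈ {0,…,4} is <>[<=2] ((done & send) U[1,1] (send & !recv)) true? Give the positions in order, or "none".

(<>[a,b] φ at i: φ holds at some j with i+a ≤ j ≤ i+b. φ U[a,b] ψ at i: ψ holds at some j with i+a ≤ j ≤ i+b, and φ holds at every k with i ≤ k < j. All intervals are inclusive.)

none

Evaluate at each i in [0,4]:
  i=0: ✗ (none in [0,2])
  i=1: ✗ (none in [1,3])
  i=2: ✗ (none in [2,4])
  i=3: ✗ (none in [3,5])
  i=4: ✗ (none in [4,6])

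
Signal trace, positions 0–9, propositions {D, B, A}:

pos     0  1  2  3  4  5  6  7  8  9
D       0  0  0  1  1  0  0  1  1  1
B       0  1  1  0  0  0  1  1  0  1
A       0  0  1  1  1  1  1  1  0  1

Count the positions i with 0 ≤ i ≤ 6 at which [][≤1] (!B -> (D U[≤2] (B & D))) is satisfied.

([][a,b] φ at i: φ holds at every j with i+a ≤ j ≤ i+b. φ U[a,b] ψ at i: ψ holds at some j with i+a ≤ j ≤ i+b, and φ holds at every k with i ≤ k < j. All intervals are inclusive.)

Evaluate at each i in [0,6]:
  i=0: ✗ (fails at j=0)
  i=1: ✓ (all of [1,2])
  i=2: ✗ (fails at j=3)
  i=3: ✗ (fails at j=3)
  i=4: ✗ (fails at j=4)
  i=5: ✗ (fails at j=5)
  i=6: ✓ (all of [6,7])
Positions where it holds: {1, 6} → 2.

2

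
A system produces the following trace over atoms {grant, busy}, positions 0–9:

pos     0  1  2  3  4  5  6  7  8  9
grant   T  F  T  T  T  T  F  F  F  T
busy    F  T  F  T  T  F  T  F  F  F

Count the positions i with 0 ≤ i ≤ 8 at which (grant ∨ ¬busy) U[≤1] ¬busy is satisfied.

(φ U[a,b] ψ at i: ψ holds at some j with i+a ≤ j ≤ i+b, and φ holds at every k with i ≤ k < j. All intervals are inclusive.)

6

Evaluate at each i in [0,8]:
  i=0: ✓ (rhs at j=0)
  i=1: ✗ (lhs fails at k=1 before rhs at j=2)
  i=2: ✓ (rhs at j=2)
  i=3: ✗ (no rhs in [3,4])
  i=4: ✓ (rhs at j=5; lhs holds on [4,4])
  i=5: ✓ (rhs at j=5)
  i=6: ✗ (lhs fails at k=6 before rhs at j=7)
  i=7: ✓ (rhs at j=7)
  i=8: ✓ (rhs at j=8)
Positions where it holds: {0, 2, 4, 5, 7, 8} → 6.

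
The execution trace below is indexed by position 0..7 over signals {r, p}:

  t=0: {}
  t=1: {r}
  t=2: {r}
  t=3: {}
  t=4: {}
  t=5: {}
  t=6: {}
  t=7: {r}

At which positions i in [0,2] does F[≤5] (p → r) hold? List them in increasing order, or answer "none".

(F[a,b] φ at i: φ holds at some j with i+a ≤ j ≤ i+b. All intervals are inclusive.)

Evaluate at each i in [0,2]:
  i=0: ✓ (witness j=0)
  i=1: ✓ (witness j=1)
  i=2: ✓ (witness j=2)

0, 1, 2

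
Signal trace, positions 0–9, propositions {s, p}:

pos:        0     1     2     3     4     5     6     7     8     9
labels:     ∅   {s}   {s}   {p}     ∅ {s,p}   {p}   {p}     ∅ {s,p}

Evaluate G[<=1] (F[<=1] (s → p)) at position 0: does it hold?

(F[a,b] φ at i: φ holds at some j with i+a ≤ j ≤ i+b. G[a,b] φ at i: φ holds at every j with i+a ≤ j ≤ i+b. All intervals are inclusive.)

False

Check F[<=1] (s → p) at every j in [0,1]:
  j=0: holds (witness at 0)
  j=1: fails (none in [1,2])
Fails at j=1 → formula fails.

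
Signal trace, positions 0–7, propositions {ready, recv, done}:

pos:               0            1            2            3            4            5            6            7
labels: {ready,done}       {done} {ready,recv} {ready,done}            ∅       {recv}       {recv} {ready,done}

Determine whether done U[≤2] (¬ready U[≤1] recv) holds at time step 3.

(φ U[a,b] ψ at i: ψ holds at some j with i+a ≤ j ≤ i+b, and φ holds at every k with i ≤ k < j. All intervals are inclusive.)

Need some j in [3,5] with (¬ready U[≤1] recv), and done at every k in [3,j-1].
  j=3: (¬ready U[≤1] recv) — fails.
  j=4: (¬ready U[≤1] recv) holds; done holds at every k in [3,3] → satisfied.

Yes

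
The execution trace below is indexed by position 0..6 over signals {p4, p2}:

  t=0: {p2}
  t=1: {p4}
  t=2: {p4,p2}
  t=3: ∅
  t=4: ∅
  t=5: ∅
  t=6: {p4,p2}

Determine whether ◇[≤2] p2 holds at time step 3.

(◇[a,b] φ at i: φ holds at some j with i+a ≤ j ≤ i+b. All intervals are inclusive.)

Does not hold

Check p2 at each j in [3,5]:
  j=3: false
  j=4: false
  j=5: false
No position in the window satisfies it → formula fails.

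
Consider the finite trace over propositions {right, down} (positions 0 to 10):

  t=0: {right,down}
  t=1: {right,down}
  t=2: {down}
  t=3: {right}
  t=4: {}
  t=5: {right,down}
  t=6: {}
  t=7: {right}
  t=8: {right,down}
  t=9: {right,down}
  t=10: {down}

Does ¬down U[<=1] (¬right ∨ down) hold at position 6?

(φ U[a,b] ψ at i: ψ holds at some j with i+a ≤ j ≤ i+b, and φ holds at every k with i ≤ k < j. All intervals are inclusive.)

Need some j in [6,7] with (¬right ∨ down), and ¬down at every k in [6,j-1].
  j=6: (¬right ∨ down) holds; no prefix to check → satisfied.

True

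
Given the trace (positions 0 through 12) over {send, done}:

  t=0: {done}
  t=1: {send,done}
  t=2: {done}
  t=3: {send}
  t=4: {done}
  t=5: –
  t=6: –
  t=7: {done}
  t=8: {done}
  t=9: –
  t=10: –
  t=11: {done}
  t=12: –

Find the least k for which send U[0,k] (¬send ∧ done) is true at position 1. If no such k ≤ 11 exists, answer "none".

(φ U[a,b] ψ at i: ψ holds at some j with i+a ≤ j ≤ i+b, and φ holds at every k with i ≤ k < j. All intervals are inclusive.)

Need earliest j ≥ 1 with (¬send ∧ done), and send at every k in [1,j-1].
  j=1: rhs fails.
  j=2: rhs holds; lhs holds on [1,1]. k = 1.

1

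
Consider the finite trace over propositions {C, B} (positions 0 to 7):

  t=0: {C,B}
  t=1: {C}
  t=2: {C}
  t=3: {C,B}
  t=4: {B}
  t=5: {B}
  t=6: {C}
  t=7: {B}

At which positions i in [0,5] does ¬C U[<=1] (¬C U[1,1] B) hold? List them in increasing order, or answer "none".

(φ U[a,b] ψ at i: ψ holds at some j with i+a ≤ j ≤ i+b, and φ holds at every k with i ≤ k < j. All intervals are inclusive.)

Evaluate at each i in [0,5]:
  i=0: ✗ (no rhs in [0,1])
  i=1: ✗ (no rhs in [1,2])
  i=2: ✗ (no rhs in [2,3])
  i=3: ✗ (lhs fails at k=3 before rhs at j=4)
  i=4: ✓ (rhs at j=4)
  i=5: ✗ (no rhs in [5,6])

4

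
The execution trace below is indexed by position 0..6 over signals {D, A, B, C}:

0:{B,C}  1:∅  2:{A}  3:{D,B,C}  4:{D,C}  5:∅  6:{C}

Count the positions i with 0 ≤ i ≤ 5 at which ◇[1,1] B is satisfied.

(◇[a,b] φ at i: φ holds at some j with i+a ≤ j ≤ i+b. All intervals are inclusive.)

Evaluate at each i in [0,5]:
  i=0: ✗ (none in [1,1])
  i=1: ✗ (none in [2,2])
  i=2: ✓ (witness j=3)
  i=3: ✗ (none in [4,4])
  i=4: ✗ (none in [5,5])
  i=5: ✗ (none in [6,6])
Positions where it holds: {2} → 1.

1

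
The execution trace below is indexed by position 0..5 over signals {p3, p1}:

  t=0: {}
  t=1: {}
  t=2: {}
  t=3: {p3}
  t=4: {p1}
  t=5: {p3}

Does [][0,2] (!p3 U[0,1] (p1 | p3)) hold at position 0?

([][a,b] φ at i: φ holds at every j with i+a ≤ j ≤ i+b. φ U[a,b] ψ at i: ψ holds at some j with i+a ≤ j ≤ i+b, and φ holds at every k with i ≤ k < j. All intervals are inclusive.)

Check (!p3 U[0,1] (p1 | p3)) at every j in [0,2]:
  j=0: fails
  j=1: fails
  j=2: holds
Fails at j=0 → formula fails.

No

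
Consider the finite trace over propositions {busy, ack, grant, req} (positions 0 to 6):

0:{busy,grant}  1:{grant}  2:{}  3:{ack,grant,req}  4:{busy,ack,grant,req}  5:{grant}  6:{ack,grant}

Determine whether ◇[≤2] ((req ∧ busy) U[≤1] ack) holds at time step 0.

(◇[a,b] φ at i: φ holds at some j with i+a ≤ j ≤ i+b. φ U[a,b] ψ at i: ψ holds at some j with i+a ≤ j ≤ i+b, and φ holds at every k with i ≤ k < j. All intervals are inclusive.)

Check ((req ∧ busy) U[≤1] ack) at each j in [0,2]:
  j=0: fails
  j=1: fails
  j=2: fails
No position in the window satisfies it → formula fails.

Does not hold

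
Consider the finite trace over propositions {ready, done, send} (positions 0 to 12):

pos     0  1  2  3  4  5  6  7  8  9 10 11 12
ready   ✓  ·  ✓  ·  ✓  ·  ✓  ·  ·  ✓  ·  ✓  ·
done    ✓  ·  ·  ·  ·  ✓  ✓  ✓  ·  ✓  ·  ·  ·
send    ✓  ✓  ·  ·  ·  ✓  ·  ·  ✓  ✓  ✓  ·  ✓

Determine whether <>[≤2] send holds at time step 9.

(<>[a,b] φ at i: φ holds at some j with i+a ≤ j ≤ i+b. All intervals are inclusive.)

True

Check send at each j in [9,11]:
  j=9: true
  j=10: true
  j=11: false
Found at j=9 → formula holds.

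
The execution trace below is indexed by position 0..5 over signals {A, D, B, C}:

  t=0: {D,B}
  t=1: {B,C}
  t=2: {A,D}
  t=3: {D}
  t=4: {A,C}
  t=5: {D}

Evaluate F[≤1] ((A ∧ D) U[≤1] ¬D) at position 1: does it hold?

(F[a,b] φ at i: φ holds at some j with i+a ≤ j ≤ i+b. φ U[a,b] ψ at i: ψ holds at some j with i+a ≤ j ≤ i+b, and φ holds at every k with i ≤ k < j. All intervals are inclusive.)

Yes

Check ((A ∧ D) U[≤1] ¬D) at each j in [1,2]:
  j=1: holds
  j=2: fails
Found at j=1 → formula holds.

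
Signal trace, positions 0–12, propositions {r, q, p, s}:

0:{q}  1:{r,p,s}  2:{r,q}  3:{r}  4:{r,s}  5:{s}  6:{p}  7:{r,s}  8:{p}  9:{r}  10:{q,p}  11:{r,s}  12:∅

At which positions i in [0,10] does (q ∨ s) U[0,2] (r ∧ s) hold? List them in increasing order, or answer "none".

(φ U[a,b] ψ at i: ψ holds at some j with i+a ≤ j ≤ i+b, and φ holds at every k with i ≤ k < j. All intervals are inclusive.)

0, 1, 4, 7, 10

Evaluate at each i in [0,10]:
  i=0: ✓ (rhs at j=1; lhs holds on [0,0])
  i=1: ✓ (rhs at j=1)
  i=2: ✗ (lhs fails at k=3 before rhs at j=4)
  i=3: ✗ (lhs fails at k=3 before rhs at j=4)
  i=4: ✓ (rhs at j=4)
  i=5: ✗ (lhs fails at k=6 before rhs at j=7)
  i=6: ✗ (lhs fails at k=6 before rhs at j=7)
  i=7: ✓ (rhs at j=7)
  i=8: ✗ (no rhs in [8,10])
  i=9: ✗ (lhs fails at k=9 before rhs at j=11)
  i=10: ✓ (rhs at j=11; lhs holds on [10,10])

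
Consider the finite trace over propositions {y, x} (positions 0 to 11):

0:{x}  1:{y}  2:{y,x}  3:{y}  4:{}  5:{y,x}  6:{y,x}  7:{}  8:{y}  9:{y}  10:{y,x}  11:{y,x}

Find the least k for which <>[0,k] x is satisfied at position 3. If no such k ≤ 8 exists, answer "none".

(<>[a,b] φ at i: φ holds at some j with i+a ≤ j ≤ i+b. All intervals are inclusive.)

2

Scan j = 3,4,… for x:
  j=3: fails
  j=4: fails
  j=5: holds
First hit at j=5, so smallest k = 5-3 = 2.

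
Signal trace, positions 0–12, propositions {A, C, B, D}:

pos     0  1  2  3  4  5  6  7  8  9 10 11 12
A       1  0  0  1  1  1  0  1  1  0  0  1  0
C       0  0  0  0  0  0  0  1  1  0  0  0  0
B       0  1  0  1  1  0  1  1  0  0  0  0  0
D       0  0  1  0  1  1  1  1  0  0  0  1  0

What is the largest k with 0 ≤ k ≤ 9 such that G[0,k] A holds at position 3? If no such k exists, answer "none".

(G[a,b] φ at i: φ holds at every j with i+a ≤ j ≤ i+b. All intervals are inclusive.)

2

A must hold from j=3 onward; find where it first fails.
  j=3: holds
  j=4: holds
  j=5: holds
  j=6: fails
Holds on [3,5], so largest k = 2.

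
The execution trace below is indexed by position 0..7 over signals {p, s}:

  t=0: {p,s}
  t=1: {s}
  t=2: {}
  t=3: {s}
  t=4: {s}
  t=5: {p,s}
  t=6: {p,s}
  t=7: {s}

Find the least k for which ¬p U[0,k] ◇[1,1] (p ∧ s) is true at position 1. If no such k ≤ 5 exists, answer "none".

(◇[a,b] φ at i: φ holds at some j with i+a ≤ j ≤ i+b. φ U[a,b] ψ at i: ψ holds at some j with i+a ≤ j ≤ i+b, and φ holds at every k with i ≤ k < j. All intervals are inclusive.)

Need earliest j ≥ 1 with ◇[1,1] (p ∧ s), and ¬p at every k in [1,j-1].
  j=1: rhs fails.
  j=2: rhs fails.
  j=3: rhs fails.
  j=4: rhs holds; lhs holds on [1,3]. k = 3.

3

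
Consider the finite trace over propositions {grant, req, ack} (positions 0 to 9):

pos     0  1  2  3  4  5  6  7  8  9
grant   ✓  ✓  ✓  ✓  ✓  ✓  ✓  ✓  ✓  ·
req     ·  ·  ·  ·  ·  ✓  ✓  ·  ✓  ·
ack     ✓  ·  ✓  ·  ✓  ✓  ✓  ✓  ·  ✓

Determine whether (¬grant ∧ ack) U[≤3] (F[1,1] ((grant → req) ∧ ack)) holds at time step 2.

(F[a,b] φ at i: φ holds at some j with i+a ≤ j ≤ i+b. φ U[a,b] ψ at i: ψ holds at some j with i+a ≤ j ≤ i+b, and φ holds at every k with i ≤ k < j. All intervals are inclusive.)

False

Need some j in [2,5] with F[1,1] ((grant → req) ∧ ack), and (¬grant ∧ ack) at every k in [2,j-1].
  j=2: F[1,1] ((grant → req) ∧ ack) — fails (none in [3,3]).
  j=3: F[1,1] ((grant → req) ∧ ack) — fails (none in [4,4]).
  j=4: F[1,1] ((grant → req) ∧ ack) holds, but (¬grant ∧ ack) fails at k=2 → not this j.
  j=5: F[1,1] ((grant → req) ∧ ack) holds, but (¬grant ∧ ack) fails at k=2 → not this j.
No j in the window works → until fails.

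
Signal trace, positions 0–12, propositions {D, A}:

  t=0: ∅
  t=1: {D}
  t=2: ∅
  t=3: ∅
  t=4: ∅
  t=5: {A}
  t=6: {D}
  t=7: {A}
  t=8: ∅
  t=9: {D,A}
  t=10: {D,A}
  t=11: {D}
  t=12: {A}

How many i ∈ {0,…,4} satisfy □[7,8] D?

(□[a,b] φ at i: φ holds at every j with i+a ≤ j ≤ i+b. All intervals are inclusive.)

2

Evaluate at each i in [0,4]:
  i=0: ✗ (fails at j=7)
  i=1: ✗ (fails at j=8)
  i=2: ✓ (all of [9,10])
  i=3: ✓ (all of [10,11])
  i=4: ✗ (fails at j=12)
Positions where it holds: {2, 3} → 2.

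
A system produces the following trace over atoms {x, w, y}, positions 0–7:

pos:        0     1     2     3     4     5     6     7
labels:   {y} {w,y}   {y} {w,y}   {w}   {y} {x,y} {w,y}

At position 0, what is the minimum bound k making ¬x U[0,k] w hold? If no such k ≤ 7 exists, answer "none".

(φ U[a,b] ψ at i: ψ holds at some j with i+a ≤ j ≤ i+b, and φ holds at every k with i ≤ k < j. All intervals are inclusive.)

Need earliest j ≥ 0 with w, and ¬x at every k in [0,j-1].
  j=0: rhs fails.
  j=1: rhs holds; lhs holds on [0,0]. k = 1.

1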